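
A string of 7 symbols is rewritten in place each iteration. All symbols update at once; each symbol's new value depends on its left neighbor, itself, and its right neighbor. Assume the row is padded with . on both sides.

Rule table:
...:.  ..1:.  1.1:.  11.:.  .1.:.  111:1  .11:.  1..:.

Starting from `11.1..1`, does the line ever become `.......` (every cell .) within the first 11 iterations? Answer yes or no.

yes

.......
all cells are . at iteration 1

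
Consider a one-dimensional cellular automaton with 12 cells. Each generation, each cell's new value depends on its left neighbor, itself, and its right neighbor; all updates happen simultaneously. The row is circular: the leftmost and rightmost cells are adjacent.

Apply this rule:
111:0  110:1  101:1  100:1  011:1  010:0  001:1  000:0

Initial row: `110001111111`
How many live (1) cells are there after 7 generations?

3

011011000000
111111100000
100000110001
110001111011
011011001110
111111111011
000000001110
count of 1: 3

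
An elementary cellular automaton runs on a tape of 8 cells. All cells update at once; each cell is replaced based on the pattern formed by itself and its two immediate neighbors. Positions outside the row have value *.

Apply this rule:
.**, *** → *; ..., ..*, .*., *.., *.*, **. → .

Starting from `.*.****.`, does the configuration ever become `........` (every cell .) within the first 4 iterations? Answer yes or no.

yes

iteration 1: ...***..
iteration 2: ...**...
iteration 3: ...*....
iteration 4: ........
all cells are . at iteration 4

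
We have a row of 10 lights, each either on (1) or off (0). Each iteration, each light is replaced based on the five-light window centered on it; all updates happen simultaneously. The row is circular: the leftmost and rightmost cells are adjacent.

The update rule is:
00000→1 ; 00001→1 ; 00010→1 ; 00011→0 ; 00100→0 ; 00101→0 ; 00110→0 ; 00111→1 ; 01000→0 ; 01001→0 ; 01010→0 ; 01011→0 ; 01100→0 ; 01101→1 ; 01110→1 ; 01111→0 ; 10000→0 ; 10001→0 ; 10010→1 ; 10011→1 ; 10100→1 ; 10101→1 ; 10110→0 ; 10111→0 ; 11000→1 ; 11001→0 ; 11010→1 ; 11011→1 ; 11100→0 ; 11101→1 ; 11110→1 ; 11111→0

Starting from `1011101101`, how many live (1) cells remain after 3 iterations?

iteration 1: 1101110110
iteration 2: 0110111011
iteration 3: 1011011101
count of 1: 7

7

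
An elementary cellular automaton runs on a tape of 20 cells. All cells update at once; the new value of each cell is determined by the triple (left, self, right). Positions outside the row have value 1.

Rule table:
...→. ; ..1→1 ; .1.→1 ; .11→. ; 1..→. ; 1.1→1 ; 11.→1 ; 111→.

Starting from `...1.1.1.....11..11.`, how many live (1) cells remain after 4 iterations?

8

..111111....1.1.1.11
.1.....1...1111111..
11....11..1......1.1
.1...1.1.11.....111.
count of 1: 8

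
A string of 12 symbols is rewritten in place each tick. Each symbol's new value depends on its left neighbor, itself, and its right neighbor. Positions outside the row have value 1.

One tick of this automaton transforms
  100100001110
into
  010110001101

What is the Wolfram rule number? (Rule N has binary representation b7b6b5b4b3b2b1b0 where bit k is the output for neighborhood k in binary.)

position 9: 111 → 1  (bit 7 = 1)
position 0: 110 → 0  (bit 6 = 0)
position 11: 101 → 1  (bit 5 = 1)
position 1: 100 → 1  (bit 4 = 1)
position 8: 011 → 1  (bit 3 = 1)
position 3: 010 → 1  (bit 2 = 1)
position 2: 001 → 0  (bit 1 = 0)
position 5: 000 → 0  (bit 0 = 0)
bits b7..b0 = 10111100 = 188

188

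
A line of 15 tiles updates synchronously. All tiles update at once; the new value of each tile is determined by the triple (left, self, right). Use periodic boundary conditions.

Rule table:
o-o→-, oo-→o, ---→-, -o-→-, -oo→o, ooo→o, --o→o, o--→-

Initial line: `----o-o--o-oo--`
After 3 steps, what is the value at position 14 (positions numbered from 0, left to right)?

step 1: ---o----o--oo--
step 2: --o----o--ooo--
step 3: -o----o--oooo--
position 14 holds -

-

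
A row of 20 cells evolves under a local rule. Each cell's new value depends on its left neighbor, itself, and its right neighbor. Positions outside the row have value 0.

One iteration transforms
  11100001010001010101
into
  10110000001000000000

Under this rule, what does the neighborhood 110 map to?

1

At position 2 the neighborhood is 110; the next row has 1 there.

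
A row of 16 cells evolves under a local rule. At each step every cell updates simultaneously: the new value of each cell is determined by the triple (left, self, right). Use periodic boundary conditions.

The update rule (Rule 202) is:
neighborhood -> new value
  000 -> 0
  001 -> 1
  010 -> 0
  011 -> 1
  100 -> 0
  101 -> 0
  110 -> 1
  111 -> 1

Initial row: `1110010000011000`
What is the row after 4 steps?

1110000111111011

1110100000111001
1110000001111011
1110000011111011
1110000111111011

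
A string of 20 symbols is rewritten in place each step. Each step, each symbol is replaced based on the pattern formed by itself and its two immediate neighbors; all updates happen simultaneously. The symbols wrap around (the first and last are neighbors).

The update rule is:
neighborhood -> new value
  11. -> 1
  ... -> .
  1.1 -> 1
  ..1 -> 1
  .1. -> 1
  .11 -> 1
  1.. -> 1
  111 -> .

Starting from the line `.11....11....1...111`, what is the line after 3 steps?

1111..1111..111.11.1
...1111..1111.111111
1.11..1111..111....1

1.11..1111..111....1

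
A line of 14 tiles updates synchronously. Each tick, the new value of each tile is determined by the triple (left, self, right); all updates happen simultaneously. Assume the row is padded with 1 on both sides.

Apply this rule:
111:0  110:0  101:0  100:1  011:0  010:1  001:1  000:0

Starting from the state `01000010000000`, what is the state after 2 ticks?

00011000100010

tick 1: 01100111000001
tick 2: 00011000100010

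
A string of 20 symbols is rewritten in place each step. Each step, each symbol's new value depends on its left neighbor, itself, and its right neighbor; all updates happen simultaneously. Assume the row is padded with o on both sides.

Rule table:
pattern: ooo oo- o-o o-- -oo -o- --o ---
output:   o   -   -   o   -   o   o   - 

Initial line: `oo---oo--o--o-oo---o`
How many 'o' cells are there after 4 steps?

step 1: o-o-o--oooooo---o-o-
step 2: --o-ooo-oooo-o-oo-o-
step 3: ooo--o---oo--o----o-
step 4: oo-oooo-o--oooo--oo-
count of o: 13

13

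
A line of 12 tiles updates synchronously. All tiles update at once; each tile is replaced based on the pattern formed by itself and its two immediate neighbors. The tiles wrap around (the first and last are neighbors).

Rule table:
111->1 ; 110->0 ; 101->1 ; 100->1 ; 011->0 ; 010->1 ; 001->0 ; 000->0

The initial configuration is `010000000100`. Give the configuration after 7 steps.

011000000110
000100000001
100110000001
010001000000
011001100000
000100010000
000110011000

000110011000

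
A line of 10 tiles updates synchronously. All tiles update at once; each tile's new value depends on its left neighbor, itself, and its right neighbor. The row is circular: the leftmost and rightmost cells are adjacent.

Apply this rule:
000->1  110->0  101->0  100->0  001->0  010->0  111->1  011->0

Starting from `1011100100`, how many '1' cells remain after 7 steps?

6

0001000000
1100011111
1001001111
0000000111
0111110010
0011100000
1001001111
count of 1: 6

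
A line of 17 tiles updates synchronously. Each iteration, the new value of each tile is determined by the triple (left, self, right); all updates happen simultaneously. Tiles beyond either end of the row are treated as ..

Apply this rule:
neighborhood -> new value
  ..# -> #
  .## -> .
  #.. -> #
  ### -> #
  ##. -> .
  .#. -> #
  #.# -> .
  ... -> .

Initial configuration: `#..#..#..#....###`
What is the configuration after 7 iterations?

###########..#.#.
.#########.###.##
#.#######...#....
#..#####.#.###...
###.###..#..#.#..
.#...#.######.##.
###.##..####....#

###.##..####....#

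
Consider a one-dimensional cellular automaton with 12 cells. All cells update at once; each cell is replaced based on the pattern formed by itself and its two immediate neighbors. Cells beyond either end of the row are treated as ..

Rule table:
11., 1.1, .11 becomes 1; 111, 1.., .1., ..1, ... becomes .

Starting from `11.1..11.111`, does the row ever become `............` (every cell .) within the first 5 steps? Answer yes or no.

111...1111.1
1.1...1..11.
.1.......11.
.........11.
.........11.
step 5 is .........11., still not uniform .

no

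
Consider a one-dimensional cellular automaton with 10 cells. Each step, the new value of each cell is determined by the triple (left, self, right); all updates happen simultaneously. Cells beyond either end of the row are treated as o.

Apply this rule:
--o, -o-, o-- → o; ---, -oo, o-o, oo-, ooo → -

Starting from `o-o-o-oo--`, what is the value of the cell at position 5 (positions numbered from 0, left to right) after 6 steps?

--o-o---oo
ooo-oo-o--
-------ooo
o-----o---
-o---ooo-o
-oo-o-----
position 5 holds -

-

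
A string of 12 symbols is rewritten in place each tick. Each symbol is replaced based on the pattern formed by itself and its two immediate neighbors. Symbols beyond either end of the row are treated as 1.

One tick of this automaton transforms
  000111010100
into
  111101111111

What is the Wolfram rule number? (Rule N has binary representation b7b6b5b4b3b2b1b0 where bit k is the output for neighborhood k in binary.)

127

position 4: 111 → 0  (bit 7 = 0)
position 5: 110 → 1  (bit 6 = 1)
position 6: 101 → 1  (bit 5 = 1)
position 0: 100 → 1  (bit 4 = 1)
position 3: 011 → 1  (bit 3 = 1)
position 7: 010 → 1  (bit 2 = 1)
position 2: 001 → 1  (bit 1 = 1)
position 1: 000 → 1  (bit 0 = 1)
bits b7..b0 = 01111111 = 127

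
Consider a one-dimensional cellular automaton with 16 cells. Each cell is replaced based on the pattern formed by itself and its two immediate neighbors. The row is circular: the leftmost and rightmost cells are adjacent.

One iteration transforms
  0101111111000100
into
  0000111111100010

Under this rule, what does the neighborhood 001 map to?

At position 0 the neighborhood is 001; the next row has 0 there.

0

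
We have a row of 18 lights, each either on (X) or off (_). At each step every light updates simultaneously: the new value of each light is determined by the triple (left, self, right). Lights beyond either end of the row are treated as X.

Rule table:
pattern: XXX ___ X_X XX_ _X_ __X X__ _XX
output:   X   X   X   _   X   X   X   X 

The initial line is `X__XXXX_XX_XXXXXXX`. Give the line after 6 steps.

_XXXXX_XX_XXXXXXXX
XXXXX_XX_XXXXXXXXX
XXXX_XX_XXXXXXXXXX
XXX_XX_XXXXXXXXXXX
XX_XX_XXXXXXXXXXXX
X_XX_XXXXXXXXXXXXX

X_XX_XXXXXXXXXXXXX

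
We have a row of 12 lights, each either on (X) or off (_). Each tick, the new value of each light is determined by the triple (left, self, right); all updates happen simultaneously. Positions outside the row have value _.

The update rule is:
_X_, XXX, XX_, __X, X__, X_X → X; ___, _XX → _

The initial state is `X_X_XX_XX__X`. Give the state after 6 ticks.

X_XX_XXXX_XX

XXXX_XX_XXXX
_XXXX_XX_XXX
X_XXXX_XX_XX
XX_XXXX_XX_X
_XX_XXXX_XXX
X_XX_XXXX_XX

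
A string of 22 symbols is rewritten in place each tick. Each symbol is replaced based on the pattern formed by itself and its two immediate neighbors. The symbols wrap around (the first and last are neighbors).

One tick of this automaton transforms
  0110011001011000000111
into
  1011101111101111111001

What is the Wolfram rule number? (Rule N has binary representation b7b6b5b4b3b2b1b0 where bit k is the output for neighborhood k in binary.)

position 20: 111 → 0  (bit 7 = 0)
position 2: 110 → 1  (bit 6 = 1)
position 0: 101 → 1  (bit 5 = 1)
position 3: 100 → 1  (bit 4 = 1)
position 1: 011 → 0  (bit 3 = 0)
position 9: 010 → 1  (bit 2 = 1)
position 4: 001 → 1  (bit 1 = 1)
position 14: 000 → 1  (bit 0 = 1)
bits b7..b0 = 01110111 = 119

119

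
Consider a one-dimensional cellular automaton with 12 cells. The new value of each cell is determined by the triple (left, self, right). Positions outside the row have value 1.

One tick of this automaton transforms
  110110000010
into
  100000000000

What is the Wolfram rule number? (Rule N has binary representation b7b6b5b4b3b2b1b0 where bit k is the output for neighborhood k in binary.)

position 0: 111 → 1  (bit 7 = 1)
position 1: 110 → 0  (bit 6 = 0)
position 2: 101 → 0  (bit 5 = 0)
position 5: 100 → 0  (bit 4 = 0)
position 3: 011 → 0  (bit 3 = 0)
position 10: 010 → 0  (bit 2 = 0)
position 9: 001 → 0  (bit 1 = 0)
position 6: 000 → 0  (bit 0 = 0)
bits b7..b0 = 10000000 = 128

128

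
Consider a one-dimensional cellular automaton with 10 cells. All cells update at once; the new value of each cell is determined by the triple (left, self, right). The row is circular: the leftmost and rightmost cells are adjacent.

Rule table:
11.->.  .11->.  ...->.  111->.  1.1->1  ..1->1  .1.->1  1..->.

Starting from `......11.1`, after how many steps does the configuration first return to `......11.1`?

.....1..11
....11.1..
...1..11..
..11.1....
.1..11....
11.1......
..11.....1
.1......11
11.....1..
......11.1

10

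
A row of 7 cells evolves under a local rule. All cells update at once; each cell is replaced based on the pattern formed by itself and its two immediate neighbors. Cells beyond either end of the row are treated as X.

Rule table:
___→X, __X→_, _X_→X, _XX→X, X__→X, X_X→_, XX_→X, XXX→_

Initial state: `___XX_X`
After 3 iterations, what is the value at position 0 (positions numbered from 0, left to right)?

XX_XX_X
_X_XX_X
_X_XX_X
position 0 holds _

_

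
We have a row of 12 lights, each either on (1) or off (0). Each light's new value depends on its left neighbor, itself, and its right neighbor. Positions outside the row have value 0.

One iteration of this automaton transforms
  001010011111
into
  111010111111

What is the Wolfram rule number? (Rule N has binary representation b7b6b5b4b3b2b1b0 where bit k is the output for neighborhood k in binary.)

position 8: 111 → 1  (bit 7 = 1)
position 11: 110 → 1  (bit 6 = 1)
position 3: 101 → 0  (bit 5 = 0)
position 5: 100 → 0  (bit 4 = 0)
position 7: 011 → 1  (bit 3 = 1)
position 2: 010 → 1  (bit 2 = 1)
position 1: 001 → 1  (bit 1 = 1)
position 0: 000 → 1  (bit 0 = 1)
bits b7..b0 = 11001111 = 207

207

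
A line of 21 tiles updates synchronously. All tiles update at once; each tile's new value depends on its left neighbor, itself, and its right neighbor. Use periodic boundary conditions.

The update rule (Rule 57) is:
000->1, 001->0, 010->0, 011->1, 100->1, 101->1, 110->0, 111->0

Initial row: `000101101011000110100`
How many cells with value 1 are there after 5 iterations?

110011010110110101011
001010101101101010110
100101011011010101101
010010110110101011011
101001101101010110110
count of 1: 12

12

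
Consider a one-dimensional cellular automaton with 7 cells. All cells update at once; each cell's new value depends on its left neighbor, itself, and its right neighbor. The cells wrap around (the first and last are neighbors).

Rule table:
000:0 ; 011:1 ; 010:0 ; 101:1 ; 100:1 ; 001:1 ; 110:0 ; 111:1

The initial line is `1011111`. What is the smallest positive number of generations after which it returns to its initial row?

0111111
1111110
1111101
1111011
1110111
1101111
1011111

7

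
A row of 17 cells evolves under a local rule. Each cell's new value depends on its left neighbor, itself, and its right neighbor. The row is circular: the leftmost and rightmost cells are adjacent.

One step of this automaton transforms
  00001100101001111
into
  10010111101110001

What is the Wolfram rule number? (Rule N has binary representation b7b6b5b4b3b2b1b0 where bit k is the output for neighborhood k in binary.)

86

position 14: 111 → 0  (bit 7 = 0)
position 5: 110 → 1  (bit 6 = 1)
position 9: 101 → 0  (bit 5 = 0)
position 0: 100 → 1  (bit 4 = 1)
position 4: 011 → 0  (bit 3 = 0)
position 8: 010 → 1  (bit 2 = 1)
position 3: 001 → 1  (bit 1 = 1)
position 1: 000 → 0  (bit 0 = 0)
bits b7..b0 = 01010110 = 86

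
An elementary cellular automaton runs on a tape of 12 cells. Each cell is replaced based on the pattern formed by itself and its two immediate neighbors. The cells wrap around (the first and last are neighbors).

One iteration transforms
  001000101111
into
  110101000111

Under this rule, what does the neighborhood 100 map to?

At position 0 the neighborhood is 100; the next row has 1 there.

1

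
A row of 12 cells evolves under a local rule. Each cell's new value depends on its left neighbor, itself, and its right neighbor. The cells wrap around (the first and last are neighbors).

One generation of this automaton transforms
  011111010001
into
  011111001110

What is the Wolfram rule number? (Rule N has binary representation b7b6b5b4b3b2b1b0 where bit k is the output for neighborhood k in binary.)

219

position 2: 111 → 1  (bit 7 = 1)
position 5: 110 → 1  (bit 6 = 1)
position 0: 101 → 0  (bit 5 = 0)
position 8: 100 → 1  (bit 4 = 1)
position 1: 011 → 1  (bit 3 = 1)
position 7: 010 → 0  (bit 2 = 0)
position 10: 001 → 1  (bit 1 = 1)
position 9: 000 → 1  (bit 0 = 1)
bits b7..b0 = 11011011 = 219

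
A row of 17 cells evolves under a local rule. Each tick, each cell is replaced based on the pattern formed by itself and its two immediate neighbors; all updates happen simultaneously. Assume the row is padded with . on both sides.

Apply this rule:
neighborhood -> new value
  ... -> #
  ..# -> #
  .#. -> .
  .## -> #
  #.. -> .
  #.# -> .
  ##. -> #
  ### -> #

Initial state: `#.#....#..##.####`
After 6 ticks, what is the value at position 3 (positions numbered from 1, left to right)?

tick 1: ....###..###.####
tick 2: #######.####.####
tick 3: #######.####.####  (fixed point — unchanged through tick 6)
position 3 holds #

#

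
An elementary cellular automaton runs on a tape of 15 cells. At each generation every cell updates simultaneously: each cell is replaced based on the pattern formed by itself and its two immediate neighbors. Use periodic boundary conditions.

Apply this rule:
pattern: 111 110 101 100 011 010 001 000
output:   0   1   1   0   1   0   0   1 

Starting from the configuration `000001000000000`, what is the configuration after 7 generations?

generation 1: 111100011111111
generation 2: 000101010000000
generation 3: 110010100111111
generation 4: 010001000100000
generation 5: 000100010001111
generation 6: 010001000101001
generation 7: 100100010010000

100100010010000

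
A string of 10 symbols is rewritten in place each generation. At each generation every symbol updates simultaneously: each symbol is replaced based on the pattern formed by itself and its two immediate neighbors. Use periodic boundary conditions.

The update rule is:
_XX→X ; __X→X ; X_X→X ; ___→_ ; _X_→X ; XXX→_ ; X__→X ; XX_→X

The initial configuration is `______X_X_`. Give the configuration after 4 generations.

_____XXXXX
X___XX___X
XX_XXXX_XX
_XXX__XXX_

_XXX__XXX_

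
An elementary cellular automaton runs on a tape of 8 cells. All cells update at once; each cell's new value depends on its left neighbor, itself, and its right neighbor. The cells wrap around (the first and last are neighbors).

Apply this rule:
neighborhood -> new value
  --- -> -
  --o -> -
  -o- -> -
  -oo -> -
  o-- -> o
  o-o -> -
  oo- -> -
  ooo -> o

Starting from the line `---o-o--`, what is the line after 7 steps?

----o---

------o-
-------o
o-------
-o------
--o-----
---o----
----o---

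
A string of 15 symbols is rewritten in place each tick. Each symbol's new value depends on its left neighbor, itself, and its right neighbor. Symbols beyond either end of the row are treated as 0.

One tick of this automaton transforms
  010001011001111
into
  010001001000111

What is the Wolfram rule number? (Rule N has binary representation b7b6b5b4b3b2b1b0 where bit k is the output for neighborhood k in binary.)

position 12: 111 → 1  (bit 7 = 1)
position 8: 110 → 1  (bit 6 = 1)
position 6: 101 → 0  (bit 5 = 0)
position 2: 100 → 0  (bit 4 = 0)
position 7: 011 → 0  (bit 3 = 0)
position 1: 010 → 1  (bit 2 = 1)
position 0: 001 → 0  (bit 1 = 0)
position 3: 000 → 0  (bit 0 = 0)
bits b7..b0 = 11000100 = 196

196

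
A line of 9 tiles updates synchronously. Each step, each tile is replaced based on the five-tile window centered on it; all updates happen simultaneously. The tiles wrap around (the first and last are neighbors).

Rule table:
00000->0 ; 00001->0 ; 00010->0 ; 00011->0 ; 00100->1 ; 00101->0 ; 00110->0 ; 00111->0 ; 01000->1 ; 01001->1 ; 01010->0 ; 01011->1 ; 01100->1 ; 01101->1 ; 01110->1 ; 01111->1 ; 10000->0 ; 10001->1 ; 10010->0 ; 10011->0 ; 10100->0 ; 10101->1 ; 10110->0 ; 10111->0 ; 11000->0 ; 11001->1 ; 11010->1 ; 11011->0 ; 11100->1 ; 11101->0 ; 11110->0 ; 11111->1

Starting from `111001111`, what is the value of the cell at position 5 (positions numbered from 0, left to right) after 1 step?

101100111
position 5 holds 0

0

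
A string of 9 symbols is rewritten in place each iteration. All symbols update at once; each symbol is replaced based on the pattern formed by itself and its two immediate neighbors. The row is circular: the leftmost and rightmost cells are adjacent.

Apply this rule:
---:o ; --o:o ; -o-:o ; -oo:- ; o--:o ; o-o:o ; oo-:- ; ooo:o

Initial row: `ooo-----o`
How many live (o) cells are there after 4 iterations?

oo-ooooo-
--o-ooo-o
oooo-o-oo
ooo-ooo-o
count of o: 7

7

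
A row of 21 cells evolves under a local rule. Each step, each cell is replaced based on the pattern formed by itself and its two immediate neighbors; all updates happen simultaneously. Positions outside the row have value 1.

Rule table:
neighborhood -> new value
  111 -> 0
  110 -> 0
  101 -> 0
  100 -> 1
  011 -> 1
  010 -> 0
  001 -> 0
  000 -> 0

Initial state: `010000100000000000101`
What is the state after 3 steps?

010010000100000000001

001000010000000000001
100100001000000000001
010010000100000000001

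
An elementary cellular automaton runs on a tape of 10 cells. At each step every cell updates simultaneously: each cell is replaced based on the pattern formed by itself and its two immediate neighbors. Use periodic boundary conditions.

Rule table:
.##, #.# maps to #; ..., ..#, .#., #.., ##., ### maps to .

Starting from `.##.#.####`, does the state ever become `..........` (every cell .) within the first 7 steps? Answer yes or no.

##.#.##...
#.#.##....
.#.##.....
..##......
..#.......
..........
all cells are . at step 6

yes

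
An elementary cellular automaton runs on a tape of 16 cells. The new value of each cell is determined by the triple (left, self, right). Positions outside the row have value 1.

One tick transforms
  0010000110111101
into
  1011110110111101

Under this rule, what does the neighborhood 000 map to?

1

At position 4 the neighborhood is 000; the next row has 1 there.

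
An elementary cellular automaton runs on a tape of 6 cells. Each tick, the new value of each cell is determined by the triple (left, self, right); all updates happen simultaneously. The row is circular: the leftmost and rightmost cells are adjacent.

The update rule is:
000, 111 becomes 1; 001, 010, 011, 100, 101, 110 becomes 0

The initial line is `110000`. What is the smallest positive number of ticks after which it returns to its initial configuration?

2

000110
110000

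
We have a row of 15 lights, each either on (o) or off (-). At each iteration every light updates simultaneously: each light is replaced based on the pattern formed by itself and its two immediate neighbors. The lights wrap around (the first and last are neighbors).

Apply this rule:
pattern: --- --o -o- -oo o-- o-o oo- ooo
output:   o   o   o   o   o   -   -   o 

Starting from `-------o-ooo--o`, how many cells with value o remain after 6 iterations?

13

iteration 1: oooooooo-oo-ooo
iteration 2: ooooooo--o--ooo
iteration 3: oooooo-oooooooo
iteration 4: ooooo--oooooooo
iteration 5: oooo-oooooooooo
iteration 6: ooo--oooooooooo
count of o: 13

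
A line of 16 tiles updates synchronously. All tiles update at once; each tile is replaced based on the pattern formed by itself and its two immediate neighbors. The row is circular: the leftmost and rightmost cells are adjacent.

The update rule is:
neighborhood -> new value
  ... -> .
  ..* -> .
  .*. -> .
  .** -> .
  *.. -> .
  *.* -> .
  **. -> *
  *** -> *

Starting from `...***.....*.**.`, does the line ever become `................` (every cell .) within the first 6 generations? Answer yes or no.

....**........*.
.....*..........
................
all cells are . at generation 3

yes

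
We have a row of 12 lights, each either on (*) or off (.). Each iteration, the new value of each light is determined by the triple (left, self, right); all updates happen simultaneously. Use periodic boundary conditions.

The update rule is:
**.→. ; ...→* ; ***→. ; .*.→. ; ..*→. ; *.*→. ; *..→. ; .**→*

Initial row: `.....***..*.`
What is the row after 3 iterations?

****.*......
*......****.
..****.*....

..****.*....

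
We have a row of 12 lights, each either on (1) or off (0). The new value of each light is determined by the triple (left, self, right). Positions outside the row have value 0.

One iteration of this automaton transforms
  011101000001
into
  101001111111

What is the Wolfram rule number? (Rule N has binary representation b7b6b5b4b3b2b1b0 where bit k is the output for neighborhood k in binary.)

position 2: 111 → 1  (bit 7 = 1)
position 3: 110 → 0  (bit 6 = 0)
position 4: 101 → 0  (bit 5 = 0)
position 6: 100 → 1  (bit 4 = 1)
position 1: 011 → 0  (bit 3 = 0)
position 5: 010 → 1  (bit 2 = 1)
position 0: 001 → 1  (bit 1 = 1)
position 7: 000 → 1  (bit 0 = 1)
bits b7..b0 = 10010111 = 151

151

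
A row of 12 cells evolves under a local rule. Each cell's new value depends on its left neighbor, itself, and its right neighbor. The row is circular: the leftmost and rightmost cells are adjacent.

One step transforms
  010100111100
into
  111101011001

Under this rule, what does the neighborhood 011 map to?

0

At position 6 the neighborhood is 011; the next row has 0 there.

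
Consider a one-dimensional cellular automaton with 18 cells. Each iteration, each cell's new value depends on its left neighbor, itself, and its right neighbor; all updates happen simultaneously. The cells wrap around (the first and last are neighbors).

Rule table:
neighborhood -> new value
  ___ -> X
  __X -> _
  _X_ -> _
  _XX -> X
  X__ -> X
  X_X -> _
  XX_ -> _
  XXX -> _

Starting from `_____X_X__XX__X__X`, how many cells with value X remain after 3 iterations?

9

XXXX____X_X_X__X__
X___XXX______X__X_
_XX_X__XXXXX__X___
count of X: 9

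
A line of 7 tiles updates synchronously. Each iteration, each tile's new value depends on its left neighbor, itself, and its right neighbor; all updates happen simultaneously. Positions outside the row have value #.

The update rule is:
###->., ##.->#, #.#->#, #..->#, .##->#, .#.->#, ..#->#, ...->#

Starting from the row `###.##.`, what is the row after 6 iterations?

###....

..#####
###....
..#####  (repeats iteration 1; period 2)
iteration 6: ###....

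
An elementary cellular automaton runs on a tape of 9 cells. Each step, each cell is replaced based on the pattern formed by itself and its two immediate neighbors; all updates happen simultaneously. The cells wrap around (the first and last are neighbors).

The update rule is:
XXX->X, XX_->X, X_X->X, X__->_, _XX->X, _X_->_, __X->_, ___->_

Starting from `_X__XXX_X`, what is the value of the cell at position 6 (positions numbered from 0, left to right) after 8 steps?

X

X___XXXX_
____XXXXX
____XXXXX  (fixed point — unchanged through step 8)
position 6 holds X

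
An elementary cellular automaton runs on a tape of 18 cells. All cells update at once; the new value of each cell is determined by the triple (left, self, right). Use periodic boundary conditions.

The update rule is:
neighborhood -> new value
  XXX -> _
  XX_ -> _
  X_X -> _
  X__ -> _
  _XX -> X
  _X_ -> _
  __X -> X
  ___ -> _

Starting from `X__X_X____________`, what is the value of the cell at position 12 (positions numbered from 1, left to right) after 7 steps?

X

__X______________X
_X______________X_
X______________X__
______________X__X
_____________X__X_
____________X__X__
___________X__X___
position 12 holds X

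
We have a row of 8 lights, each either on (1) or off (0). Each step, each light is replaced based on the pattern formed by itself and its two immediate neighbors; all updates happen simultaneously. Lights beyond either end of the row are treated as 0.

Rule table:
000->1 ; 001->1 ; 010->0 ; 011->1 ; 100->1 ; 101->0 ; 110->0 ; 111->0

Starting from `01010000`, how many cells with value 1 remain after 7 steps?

3

10001111
01111000
11000111
10111100
00100011
11011110
10010001
count of 1: 3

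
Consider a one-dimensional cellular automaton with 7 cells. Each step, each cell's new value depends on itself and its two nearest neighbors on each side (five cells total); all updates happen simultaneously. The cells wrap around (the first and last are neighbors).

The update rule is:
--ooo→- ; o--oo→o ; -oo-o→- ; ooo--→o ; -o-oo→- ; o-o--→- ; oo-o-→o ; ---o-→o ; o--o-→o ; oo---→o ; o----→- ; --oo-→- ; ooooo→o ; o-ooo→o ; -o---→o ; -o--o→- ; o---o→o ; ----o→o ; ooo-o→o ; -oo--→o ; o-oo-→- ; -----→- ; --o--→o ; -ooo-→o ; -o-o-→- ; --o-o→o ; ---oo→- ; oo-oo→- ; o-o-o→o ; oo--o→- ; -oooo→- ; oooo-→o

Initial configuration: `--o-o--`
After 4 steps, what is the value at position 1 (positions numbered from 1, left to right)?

-

step 1: ooo--o-
step 2: ooo-oo-
step 3: ooo----
step 4: -ooo-o-
position 1 holds -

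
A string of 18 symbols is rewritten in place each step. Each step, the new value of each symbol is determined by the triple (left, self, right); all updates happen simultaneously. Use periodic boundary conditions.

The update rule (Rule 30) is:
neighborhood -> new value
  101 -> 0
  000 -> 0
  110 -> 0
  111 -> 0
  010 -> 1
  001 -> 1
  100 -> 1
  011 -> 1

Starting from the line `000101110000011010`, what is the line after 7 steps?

011101001101100110

001101001000110011
111001111101101110
100111000001001000
111100100011111101
000011110110000001
100110000101000011
011101001101100110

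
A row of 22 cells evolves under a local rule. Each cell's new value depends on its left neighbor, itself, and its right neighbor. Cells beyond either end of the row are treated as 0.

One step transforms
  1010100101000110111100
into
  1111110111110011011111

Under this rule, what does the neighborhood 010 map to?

At position 0 the neighborhood is 010; the next row has 1 there.

1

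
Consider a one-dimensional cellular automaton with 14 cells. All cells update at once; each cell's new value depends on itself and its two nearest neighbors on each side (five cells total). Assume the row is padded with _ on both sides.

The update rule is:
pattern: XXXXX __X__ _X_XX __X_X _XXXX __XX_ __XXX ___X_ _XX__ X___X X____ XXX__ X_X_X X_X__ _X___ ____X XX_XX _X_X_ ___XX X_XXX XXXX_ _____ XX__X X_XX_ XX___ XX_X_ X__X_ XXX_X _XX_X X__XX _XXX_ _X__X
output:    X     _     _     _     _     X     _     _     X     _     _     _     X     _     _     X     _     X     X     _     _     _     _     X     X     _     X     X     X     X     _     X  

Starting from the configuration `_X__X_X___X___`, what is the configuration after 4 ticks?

__XX_X________
XXXX__________
____X_________
__X___________

__X___________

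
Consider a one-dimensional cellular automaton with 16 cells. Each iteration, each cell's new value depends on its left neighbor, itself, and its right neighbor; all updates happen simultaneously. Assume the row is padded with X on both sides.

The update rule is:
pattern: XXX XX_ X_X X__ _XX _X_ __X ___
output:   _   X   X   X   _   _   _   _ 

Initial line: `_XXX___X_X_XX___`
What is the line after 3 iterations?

_XX__XX___X_X_XX

X__XX___X_X_XX__
XX__XX___X_X_XX_
_XX__XX___X_X_XX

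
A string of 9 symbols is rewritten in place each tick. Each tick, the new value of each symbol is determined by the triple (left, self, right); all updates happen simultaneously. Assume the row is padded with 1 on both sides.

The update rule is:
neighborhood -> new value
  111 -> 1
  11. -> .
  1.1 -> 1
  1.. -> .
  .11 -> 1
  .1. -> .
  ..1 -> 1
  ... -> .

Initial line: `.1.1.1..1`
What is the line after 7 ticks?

.11111111

1.1.1..11
.1.1..111
1.1..1111
.1..11111
1..111111
..1111111
.11111111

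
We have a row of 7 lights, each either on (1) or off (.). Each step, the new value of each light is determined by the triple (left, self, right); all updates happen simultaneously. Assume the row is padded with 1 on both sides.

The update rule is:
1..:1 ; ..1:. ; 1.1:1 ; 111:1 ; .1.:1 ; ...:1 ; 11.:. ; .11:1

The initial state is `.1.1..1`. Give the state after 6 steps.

.111111

11111.1
1111.11
111.111
11.1111
1.11111
.111111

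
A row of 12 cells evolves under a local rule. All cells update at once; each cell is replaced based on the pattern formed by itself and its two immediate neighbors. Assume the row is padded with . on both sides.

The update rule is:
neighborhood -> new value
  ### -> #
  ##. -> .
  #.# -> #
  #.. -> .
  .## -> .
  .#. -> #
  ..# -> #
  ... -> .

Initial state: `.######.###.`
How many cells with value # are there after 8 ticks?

#.####.#.#..
##.##.####..
..#..#.##...
.##.###.....
#..#.#......
#.####......
##.##.......
..#.........
count of #: 1

1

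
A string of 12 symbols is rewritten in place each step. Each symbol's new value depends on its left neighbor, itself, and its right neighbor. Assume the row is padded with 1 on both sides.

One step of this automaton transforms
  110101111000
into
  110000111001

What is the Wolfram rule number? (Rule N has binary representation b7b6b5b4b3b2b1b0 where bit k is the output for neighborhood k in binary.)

194

position 0: 111 → 1  (bit 7 = 1)
position 1: 110 → 1  (bit 6 = 1)
position 2: 101 → 0  (bit 5 = 0)
position 9: 100 → 0  (bit 4 = 0)
position 5: 011 → 0  (bit 3 = 0)
position 3: 010 → 0  (bit 2 = 0)
position 11: 001 → 1  (bit 1 = 1)
position 10: 000 → 0  (bit 0 = 0)
bits b7..b0 = 11000010 = 194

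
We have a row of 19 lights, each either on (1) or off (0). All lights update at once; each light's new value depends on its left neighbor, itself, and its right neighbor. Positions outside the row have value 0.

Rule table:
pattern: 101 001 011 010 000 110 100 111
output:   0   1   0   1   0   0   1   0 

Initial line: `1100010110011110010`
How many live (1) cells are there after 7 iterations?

7

0010110001100001111
0110001010010010000
1001011011111111000
1111000000000000100
0000100000000001110
0001110000000010001
0010001000000111011
count of 1: 7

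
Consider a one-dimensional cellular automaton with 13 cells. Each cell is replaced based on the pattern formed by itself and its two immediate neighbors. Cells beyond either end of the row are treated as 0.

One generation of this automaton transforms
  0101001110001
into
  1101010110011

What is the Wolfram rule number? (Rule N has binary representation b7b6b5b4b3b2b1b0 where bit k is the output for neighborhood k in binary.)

198

position 7: 111 → 1  (bit 7 = 1)
position 8: 110 → 1  (bit 6 = 1)
position 2: 101 → 0  (bit 5 = 0)
position 4: 100 → 0  (bit 4 = 0)
position 6: 011 → 0  (bit 3 = 0)
position 1: 010 → 1  (bit 2 = 1)
position 0: 001 → 1  (bit 1 = 1)
position 10: 000 → 0  (bit 0 = 0)
bits b7..b0 = 11000110 = 198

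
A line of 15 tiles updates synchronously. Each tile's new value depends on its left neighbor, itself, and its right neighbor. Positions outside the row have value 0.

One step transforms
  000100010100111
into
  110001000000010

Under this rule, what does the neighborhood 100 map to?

0

At position 4 the neighborhood is 100; the next row has 0 there.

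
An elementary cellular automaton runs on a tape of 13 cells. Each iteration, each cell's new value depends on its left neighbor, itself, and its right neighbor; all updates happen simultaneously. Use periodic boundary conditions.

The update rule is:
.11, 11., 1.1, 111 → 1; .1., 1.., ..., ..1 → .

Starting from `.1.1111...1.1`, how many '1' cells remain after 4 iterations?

7

iteration 1: 1.11111....1.
iteration 2: .111111.....1
iteration 3: 1111111......
iteration 4: 1111111......
count of 1: 7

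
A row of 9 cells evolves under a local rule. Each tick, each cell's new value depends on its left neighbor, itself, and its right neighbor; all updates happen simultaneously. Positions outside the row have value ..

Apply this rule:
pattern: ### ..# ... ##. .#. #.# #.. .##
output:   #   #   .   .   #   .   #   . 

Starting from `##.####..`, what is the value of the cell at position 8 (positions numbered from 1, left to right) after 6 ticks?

#

....##.#.
...#...##
..###.#..
.#.#..##.
##.###..#
....#.###
position 8 holds #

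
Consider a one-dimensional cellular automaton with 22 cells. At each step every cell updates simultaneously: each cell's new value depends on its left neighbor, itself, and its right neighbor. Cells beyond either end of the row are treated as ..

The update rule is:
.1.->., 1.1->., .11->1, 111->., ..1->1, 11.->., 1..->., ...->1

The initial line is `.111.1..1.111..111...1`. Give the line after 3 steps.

11.....1..1...11...11.
1..1111..1..111..111..
..11....1..11...11...1

..11....1..11...11...1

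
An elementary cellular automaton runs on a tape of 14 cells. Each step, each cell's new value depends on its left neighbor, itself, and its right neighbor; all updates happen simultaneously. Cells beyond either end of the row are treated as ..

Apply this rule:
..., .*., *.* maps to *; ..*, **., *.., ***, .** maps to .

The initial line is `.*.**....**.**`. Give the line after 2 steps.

....*....*.*.*

.**...**...*..
....*....*.*.*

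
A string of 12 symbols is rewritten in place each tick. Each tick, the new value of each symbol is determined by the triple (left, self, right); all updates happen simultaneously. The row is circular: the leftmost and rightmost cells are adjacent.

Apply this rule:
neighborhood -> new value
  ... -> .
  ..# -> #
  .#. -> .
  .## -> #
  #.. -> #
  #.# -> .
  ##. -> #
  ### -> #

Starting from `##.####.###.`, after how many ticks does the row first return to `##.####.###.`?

##.####.###.

1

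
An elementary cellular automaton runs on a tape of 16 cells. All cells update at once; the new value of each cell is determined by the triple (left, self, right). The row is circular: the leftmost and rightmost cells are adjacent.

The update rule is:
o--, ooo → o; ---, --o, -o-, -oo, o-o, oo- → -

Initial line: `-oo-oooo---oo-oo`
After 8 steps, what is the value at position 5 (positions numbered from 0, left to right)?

-

-----oo-o-------
---------o------
----------o-----
-----------o----
------------o---
-------------o--
--------------o-
---------------o
position 5 holds -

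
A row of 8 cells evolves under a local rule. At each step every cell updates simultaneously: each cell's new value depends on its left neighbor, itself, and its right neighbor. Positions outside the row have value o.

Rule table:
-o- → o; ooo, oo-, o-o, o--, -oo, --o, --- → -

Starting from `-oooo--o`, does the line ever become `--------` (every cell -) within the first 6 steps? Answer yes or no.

step 1: --------
all cells are - at step 1

yes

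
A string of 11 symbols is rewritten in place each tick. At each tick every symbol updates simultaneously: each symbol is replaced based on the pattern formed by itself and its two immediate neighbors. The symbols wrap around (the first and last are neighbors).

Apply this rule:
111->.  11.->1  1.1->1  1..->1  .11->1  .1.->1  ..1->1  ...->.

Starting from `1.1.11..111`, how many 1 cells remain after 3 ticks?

4

tick 1: 111111111..
tick 2: 1.......111
tick 3: 11.....11..
count of 1: 4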